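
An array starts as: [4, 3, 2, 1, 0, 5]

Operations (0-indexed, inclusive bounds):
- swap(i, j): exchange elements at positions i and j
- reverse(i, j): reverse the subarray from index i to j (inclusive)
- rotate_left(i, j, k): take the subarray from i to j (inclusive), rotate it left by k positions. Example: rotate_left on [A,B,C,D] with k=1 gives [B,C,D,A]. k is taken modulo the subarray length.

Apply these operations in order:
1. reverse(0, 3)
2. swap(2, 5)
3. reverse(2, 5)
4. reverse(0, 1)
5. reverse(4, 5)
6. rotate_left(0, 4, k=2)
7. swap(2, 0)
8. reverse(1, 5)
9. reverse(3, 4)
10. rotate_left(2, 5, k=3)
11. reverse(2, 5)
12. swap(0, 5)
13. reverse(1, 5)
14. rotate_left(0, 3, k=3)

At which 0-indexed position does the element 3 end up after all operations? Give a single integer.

Answer: 0

Derivation:
After 1 (reverse(0, 3)): [1, 2, 3, 4, 0, 5]
After 2 (swap(2, 5)): [1, 2, 5, 4, 0, 3]
After 3 (reverse(2, 5)): [1, 2, 3, 0, 4, 5]
After 4 (reverse(0, 1)): [2, 1, 3, 0, 4, 5]
After 5 (reverse(4, 5)): [2, 1, 3, 0, 5, 4]
After 6 (rotate_left(0, 4, k=2)): [3, 0, 5, 2, 1, 4]
After 7 (swap(2, 0)): [5, 0, 3, 2, 1, 4]
After 8 (reverse(1, 5)): [5, 4, 1, 2, 3, 0]
After 9 (reverse(3, 4)): [5, 4, 1, 3, 2, 0]
After 10 (rotate_left(2, 5, k=3)): [5, 4, 0, 1, 3, 2]
After 11 (reverse(2, 5)): [5, 4, 2, 3, 1, 0]
After 12 (swap(0, 5)): [0, 4, 2, 3, 1, 5]
After 13 (reverse(1, 5)): [0, 5, 1, 3, 2, 4]
After 14 (rotate_left(0, 3, k=3)): [3, 0, 5, 1, 2, 4]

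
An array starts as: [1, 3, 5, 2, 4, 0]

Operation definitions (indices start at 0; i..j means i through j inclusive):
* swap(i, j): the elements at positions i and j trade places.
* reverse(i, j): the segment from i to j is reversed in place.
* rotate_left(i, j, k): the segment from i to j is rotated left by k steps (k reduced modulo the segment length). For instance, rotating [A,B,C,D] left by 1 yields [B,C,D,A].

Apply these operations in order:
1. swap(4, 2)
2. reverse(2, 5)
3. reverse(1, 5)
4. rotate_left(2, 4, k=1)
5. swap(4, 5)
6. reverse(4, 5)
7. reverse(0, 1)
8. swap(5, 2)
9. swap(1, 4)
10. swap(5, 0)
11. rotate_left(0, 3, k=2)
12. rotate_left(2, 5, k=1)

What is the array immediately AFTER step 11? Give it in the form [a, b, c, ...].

Answer: [3, 0, 5, 2, 1, 4]

Derivation:
After 1 (swap(4, 2)): [1, 3, 4, 2, 5, 0]
After 2 (reverse(2, 5)): [1, 3, 0, 5, 2, 4]
After 3 (reverse(1, 5)): [1, 4, 2, 5, 0, 3]
After 4 (rotate_left(2, 4, k=1)): [1, 4, 5, 0, 2, 3]
After 5 (swap(4, 5)): [1, 4, 5, 0, 3, 2]
After 6 (reverse(4, 5)): [1, 4, 5, 0, 2, 3]
After 7 (reverse(0, 1)): [4, 1, 5, 0, 2, 3]
After 8 (swap(5, 2)): [4, 1, 3, 0, 2, 5]
After 9 (swap(1, 4)): [4, 2, 3, 0, 1, 5]
After 10 (swap(5, 0)): [5, 2, 3, 0, 1, 4]
After 11 (rotate_left(0, 3, k=2)): [3, 0, 5, 2, 1, 4]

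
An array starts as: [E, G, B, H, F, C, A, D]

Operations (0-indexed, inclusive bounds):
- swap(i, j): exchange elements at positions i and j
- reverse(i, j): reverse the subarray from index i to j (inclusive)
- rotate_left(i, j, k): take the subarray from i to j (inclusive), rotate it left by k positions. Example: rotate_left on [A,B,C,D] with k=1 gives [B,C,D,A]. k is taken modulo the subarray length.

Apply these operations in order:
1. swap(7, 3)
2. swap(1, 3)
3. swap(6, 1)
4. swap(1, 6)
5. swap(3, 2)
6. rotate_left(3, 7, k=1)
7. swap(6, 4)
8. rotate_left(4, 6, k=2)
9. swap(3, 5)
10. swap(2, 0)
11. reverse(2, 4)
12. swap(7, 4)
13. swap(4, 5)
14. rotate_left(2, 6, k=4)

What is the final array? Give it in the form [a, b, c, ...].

Answer: [G, D, A, C, H, F, B, E]

Derivation:
After 1 (swap(7, 3)): [E, G, B, D, F, C, A, H]
After 2 (swap(1, 3)): [E, D, B, G, F, C, A, H]
After 3 (swap(6, 1)): [E, A, B, G, F, C, D, H]
After 4 (swap(1, 6)): [E, D, B, G, F, C, A, H]
After 5 (swap(3, 2)): [E, D, G, B, F, C, A, H]
After 6 (rotate_left(3, 7, k=1)): [E, D, G, F, C, A, H, B]
After 7 (swap(6, 4)): [E, D, G, F, H, A, C, B]
After 8 (rotate_left(4, 6, k=2)): [E, D, G, F, C, H, A, B]
After 9 (swap(3, 5)): [E, D, G, H, C, F, A, B]
After 10 (swap(2, 0)): [G, D, E, H, C, F, A, B]
After 11 (reverse(2, 4)): [G, D, C, H, E, F, A, B]
After 12 (swap(7, 4)): [G, D, C, H, B, F, A, E]
After 13 (swap(4, 5)): [G, D, C, H, F, B, A, E]
After 14 (rotate_left(2, 6, k=4)): [G, D, A, C, H, F, B, E]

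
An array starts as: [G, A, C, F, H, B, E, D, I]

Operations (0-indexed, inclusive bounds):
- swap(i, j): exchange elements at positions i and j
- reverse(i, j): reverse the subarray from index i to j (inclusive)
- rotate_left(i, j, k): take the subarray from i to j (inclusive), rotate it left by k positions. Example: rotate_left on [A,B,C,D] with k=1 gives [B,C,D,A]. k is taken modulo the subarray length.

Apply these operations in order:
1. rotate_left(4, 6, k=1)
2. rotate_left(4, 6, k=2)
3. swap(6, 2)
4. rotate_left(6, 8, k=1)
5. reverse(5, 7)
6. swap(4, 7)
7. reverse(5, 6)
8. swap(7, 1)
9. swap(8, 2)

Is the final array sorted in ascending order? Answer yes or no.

After 1 (rotate_left(4, 6, k=1)): [G, A, C, F, B, E, H, D, I]
After 2 (rotate_left(4, 6, k=2)): [G, A, C, F, H, B, E, D, I]
After 3 (swap(6, 2)): [G, A, E, F, H, B, C, D, I]
After 4 (rotate_left(6, 8, k=1)): [G, A, E, F, H, B, D, I, C]
After 5 (reverse(5, 7)): [G, A, E, F, H, I, D, B, C]
After 6 (swap(4, 7)): [G, A, E, F, B, I, D, H, C]
After 7 (reverse(5, 6)): [G, A, E, F, B, D, I, H, C]
After 8 (swap(7, 1)): [G, H, E, F, B, D, I, A, C]
After 9 (swap(8, 2)): [G, H, C, F, B, D, I, A, E]

Answer: no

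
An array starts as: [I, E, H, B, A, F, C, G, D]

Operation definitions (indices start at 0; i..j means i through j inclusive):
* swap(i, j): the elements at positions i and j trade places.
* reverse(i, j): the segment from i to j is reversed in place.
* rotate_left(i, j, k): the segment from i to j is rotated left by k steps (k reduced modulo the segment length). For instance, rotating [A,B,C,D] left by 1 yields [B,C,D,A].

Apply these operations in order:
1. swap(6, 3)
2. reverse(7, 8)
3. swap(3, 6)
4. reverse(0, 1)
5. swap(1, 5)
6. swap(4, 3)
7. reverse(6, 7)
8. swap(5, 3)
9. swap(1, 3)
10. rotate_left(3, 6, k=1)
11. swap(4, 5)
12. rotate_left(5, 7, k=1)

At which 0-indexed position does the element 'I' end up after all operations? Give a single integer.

Answer: 1

Derivation:
After 1 (swap(6, 3)): [I, E, H, C, A, F, B, G, D]
After 2 (reverse(7, 8)): [I, E, H, C, A, F, B, D, G]
After 3 (swap(3, 6)): [I, E, H, B, A, F, C, D, G]
After 4 (reverse(0, 1)): [E, I, H, B, A, F, C, D, G]
After 5 (swap(1, 5)): [E, F, H, B, A, I, C, D, G]
After 6 (swap(4, 3)): [E, F, H, A, B, I, C, D, G]
After 7 (reverse(6, 7)): [E, F, H, A, B, I, D, C, G]
After 8 (swap(5, 3)): [E, F, H, I, B, A, D, C, G]
After 9 (swap(1, 3)): [E, I, H, F, B, A, D, C, G]
After 10 (rotate_left(3, 6, k=1)): [E, I, H, B, A, D, F, C, G]
After 11 (swap(4, 5)): [E, I, H, B, D, A, F, C, G]
After 12 (rotate_left(5, 7, k=1)): [E, I, H, B, D, F, C, A, G]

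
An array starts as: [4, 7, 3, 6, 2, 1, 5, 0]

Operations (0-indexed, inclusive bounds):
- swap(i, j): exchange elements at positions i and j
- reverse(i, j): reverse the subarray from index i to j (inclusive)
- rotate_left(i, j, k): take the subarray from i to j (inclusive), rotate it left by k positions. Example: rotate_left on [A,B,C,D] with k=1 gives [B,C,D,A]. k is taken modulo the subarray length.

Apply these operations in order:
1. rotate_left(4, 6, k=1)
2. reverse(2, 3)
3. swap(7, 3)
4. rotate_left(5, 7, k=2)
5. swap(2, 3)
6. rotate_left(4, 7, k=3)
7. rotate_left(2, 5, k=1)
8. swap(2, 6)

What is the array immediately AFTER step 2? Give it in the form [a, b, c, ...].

Answer: [4, 7, 6, 3, 1, 5, 2, 0]

Derivation:
After 1 (rotate_left(4, 6, k=1)): [4, 7, 3, 6, 1, 5, 2, 0]
After 2 (reverse(2, 3)): [4, 7, 6, 3, 1, 5, 2, 0]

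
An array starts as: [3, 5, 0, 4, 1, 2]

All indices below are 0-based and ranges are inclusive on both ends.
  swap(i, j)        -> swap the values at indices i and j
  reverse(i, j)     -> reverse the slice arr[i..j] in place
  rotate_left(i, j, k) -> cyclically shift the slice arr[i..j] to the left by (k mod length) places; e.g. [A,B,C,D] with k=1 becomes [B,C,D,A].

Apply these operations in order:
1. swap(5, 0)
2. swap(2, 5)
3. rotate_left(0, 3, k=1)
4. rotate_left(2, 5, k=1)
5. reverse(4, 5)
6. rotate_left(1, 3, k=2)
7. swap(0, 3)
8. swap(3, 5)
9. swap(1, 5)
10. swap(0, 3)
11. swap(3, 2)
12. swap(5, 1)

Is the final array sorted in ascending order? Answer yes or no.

After 1 (swap(5, 0)): [2, 5, 0, 4, 1, 3]
After 2 (swap(2, 5)): [2, 5, 3, 4, 1, 0]
After 3 (rotate_left(0, 3, k=1)): [5, 3, 4, 2, 1, 0]
After 4 (rotate_left(2, 5, k=1)): [5, 3, 2, 1, 0, 4]
After 5 (reverse(4, 5)): [5, 3, 2, 1, 4, 0]
After 6 (rotate_left(1, 3, k=2)): [5, 1, 3, 2, 4, 0]
After 7 (swap(0, 3)): [2, 1, 3, 5, 4, 0]
After 8 (swap(3, 5)): [2, 1, 3, 0, 4, 5]
After 9 (swap(1, 5)): [2, 5, 3, 0, 4, 1]
After 10 (swap(0, 3)): [0, 5, 3, 2, 4, 1]
After 11 (swap(3, 2)): [0, 5, 2, 3, 4, 1]
After 12 (swap(5, 1)): [0, 1, 2, 3, 4, 5]

Answer: yes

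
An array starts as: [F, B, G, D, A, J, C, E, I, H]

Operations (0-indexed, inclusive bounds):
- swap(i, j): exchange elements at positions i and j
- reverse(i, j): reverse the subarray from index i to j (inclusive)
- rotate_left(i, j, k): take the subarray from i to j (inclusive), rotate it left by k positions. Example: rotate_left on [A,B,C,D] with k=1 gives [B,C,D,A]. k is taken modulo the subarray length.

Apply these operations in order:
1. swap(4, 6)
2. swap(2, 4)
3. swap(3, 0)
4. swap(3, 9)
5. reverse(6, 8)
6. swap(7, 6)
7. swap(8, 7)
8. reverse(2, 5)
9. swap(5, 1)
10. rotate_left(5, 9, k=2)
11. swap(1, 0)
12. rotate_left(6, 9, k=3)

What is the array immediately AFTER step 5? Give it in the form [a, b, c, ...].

After 1 (swap(4, 6)): [F, B, G, D, C, J, A, E, I, H]
After 2 (swap(2, 4)): [F, B, C, D, G, J, A, E, I, H]
After 3 (swap(3, 0)): [D, B, C, F, G, J, A, E, I, H]
After 4 (swap(3, 9)): [D, B, C, H, G, J, A, E, I, F]
After 5 (reverse(6, 8)): [D, B, C, H, G, J, I, E, A, F]

Answer: [D, B, C, H, G, J, I, E, A, F]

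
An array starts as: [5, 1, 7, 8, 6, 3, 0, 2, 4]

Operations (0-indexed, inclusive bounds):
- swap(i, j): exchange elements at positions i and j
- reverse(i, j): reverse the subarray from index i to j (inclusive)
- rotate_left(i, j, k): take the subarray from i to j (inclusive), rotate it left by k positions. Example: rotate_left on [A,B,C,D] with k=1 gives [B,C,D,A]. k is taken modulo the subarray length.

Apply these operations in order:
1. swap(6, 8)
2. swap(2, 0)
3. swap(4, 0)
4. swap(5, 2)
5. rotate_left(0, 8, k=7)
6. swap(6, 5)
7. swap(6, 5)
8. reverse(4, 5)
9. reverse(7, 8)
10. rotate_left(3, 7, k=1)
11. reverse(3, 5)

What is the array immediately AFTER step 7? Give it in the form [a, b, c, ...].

After 1 (swap(6, 8)): [5, 1, 7, 8, 6, 3, 4, 2, 0]
After 2 (swap(2, 0)): [7, 1, 5, 8, 6, 3, 4, 2, 0]
After 3 (swap(4, 0)): [6, 1, 5, 8, 7, 3, 4, 2, 0]
After 4 (swap(5, 2)): [6, 1, 3, 8, 7, 5, 4, 2, 0]
After 5 (rotate_left(0, 8, k=7)): [2, 0, 6, 1, 3, 8, 7, 5, 4]
After 6 (swap(6, 5)): [2, 0, 6, 1, 3, 7, 8, 5, 4]
After 7 (swap(6, 5)): [2, 0, 6, 1, 3, 8, 7, 5, 4]

Answer: [2, 0, 6, 1, 3, 8, 7, 5, 4]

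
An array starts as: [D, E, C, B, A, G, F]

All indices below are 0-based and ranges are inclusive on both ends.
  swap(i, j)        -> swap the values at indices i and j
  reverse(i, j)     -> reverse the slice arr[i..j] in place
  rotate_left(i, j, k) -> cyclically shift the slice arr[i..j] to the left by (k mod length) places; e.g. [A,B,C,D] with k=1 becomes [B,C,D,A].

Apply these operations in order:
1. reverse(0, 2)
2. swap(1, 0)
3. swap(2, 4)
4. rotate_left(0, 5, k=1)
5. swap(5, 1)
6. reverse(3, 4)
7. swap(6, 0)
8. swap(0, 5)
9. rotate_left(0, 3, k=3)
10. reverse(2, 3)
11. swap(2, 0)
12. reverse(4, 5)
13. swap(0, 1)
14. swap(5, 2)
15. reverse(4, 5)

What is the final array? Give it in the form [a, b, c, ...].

After 1 (reverse(0, 2)): [C, E, D, B, A, G, F]
After 2 (swap(1, 0)): [E, C, D, B, A, G, F]
After 3 (swap(2, 4)): [E, C, A, B, D, G, F]
After 4 (rotate_left(0, 5, k=1)): [C, A, B, D, G, E, F]
After 5 (swap(5, 1)): [C, E, B, D, G, A, F]
After 6 (reverse(3, 4)): [C, E, B, G, D, A, F]
After 7 (swap(6, 0)): [F, E, B, G, D, A, C]
After 8 (swap(0, 5)): [A, E, B, G, D, F, C]
After 9 (rotate_left(0, 3, k=3)): [G, A, E, B, D, F, C]
After 10 (reverse(2, 3)): [G, A, B, E, D, F, C]
After 11 (swap(2, 0)): [B, A, G, E, D, F, C]
After 12 (reverse(4, 5)): [B, A, G, E, F, D, C]
After 13 (swap(0, 1)): [A, B, G, E, F, D, C]
After 14 (swap(5, 2)): [A, B, D, E, F, G, C]
After 15 (reverse(4, 5)): [A, B, D, E, G, F, C]

Answer: [A, B, D, E, G, F, C]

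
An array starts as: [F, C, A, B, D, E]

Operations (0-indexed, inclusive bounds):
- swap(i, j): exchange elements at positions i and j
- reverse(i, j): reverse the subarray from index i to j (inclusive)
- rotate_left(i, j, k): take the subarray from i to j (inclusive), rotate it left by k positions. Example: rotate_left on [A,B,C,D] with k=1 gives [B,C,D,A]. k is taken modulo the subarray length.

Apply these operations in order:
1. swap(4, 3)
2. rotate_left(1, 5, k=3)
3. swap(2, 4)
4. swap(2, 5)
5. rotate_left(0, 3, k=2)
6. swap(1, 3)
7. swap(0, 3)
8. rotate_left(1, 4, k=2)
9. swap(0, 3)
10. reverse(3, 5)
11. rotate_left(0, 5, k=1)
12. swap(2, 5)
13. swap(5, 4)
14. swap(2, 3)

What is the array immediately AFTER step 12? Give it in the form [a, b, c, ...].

After 1 (swap(4, 3)): [F, C, A, D, B, E]
After 2 (rotate_left(1, 5, k=3)): [F, B, E, C, A, D]
After 3 (swap(2, 4)): [F, B, A, C, E, D]
After 4 (swap(2, 5)): [F, B, D, C, E, A]
After 5 (rotate_left(0, 3, k=2)): [D, C, F, B, E, A]
After 6 (swap(1, 3)): [D, B, F, C, E, A]
After 7 (swap(0, 3)): [C, B, F, D, E, A]
After 8 (rotate_left(1, 4, k=2)): [C, D, E, B, F, A]
After 9 (swap(0, 3)): [B, D, E, C, F, A]
After 10 (reverse(3, 5)): [B, D, E, A, F, C]
After 11 (rotate_left(0, 5, k=1)): [D, E, A, F, C, B]
After 12 (swap(2, 5)): [D, E, B, F, C, A]

Answer: [D, E, B, F, C, A]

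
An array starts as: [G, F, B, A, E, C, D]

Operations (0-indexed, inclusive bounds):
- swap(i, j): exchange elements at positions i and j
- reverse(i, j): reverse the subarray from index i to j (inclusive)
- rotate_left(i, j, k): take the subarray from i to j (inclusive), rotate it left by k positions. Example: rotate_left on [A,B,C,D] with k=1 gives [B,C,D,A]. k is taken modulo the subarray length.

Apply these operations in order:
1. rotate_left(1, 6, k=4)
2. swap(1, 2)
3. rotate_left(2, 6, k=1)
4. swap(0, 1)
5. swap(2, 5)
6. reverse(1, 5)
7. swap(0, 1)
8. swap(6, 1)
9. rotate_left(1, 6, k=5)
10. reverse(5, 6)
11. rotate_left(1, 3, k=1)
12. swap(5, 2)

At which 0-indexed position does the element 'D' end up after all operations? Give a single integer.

After 1 (rotate_left(1, 6, k=4)): [G, C, D, F, B, A, E]
After 2 (swap(1, 2)): [G, D, C, F, B, A, E]
After 3 (rotate_left(2, 6, k=1)): [G, D, F, B, A, E, C]
After 4 (swap(0, 1)): [D, G, F, B, A, E, C]
After 5 (swap(2, 5)): [D, G, E, B, A, F, C]
After 6 (reverse(1, 5)): [D, F, A, B, E, G, C]
After 7 (swap(0, 1)): [F, D, A, B, E, G, C]
After 8 (swap(6, 1)): [F, C, A, B, E, G, D]
After 9 (rotate_left(1, 6, k=5)): [F, D, C, A, B, E, G]
After 10 (reverse(5, 6)): [F, D, C, A, B, G, E]
After 11 (rotate_left(1, 3, k=1)): [F, C, A, D, B, G, E]
After 12 (swap(5, 2)): [F, C, G, D, B, A, E]

Answer: 3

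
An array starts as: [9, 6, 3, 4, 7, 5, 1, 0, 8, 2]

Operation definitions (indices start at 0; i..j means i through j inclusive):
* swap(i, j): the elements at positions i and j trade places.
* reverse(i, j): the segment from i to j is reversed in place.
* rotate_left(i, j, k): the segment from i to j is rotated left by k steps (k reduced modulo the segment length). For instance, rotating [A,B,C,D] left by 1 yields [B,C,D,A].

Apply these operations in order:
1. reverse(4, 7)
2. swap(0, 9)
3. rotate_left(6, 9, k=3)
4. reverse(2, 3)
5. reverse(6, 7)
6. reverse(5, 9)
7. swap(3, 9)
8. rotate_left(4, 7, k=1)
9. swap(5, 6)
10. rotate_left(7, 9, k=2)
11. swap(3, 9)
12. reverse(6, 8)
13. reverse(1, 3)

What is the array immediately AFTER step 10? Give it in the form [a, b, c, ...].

After 1 (reverse(4, 7)): [9, 6, 3, 4, 0, 1, 5, 7, 8, 2]
After 2 (swap(0, 9)): [2, 6, 3, 4, 0, 1, 5, 7, 8, 9]
After 3 (rotate_left(6, 9, k=3)): [2, 6, 3, 4, 0, 1, 9, 5, 7, 8]
After 4 (reverse(2, 3)): [2, 6, 4, 3, 0, 1, 9, 5, 7, 8]
After 5 (reverse(6, 7)): [2, 6, 4, 3, 0, 1, 5, 9, 7, 8]
After 6 (reverse(5, 9)): [2, 6, 4, 3, 0, 8, 7, 9, 5, 1]
After 7 (swap(3, 9)): [2, 6, 4, 1, 0, 8, 7, 9, 5, 3]
After 8 (rotate_left(4, 7, k=1)): [2, 6, 4, 1, 8, 7, 9, 0, 5, 3]
After 9 (swap(5, 6)): [2, 6, 4, 1, 8, 9, 7, 0, 5, 3]
After 10 (rotate_left(7, 9, k=2)): [2, 6, 4, 1, 8, 9, 7, 3, 0, 5]

Answer: [2, 6, 4, 1, 8, 9, 7, 3, 0, 5]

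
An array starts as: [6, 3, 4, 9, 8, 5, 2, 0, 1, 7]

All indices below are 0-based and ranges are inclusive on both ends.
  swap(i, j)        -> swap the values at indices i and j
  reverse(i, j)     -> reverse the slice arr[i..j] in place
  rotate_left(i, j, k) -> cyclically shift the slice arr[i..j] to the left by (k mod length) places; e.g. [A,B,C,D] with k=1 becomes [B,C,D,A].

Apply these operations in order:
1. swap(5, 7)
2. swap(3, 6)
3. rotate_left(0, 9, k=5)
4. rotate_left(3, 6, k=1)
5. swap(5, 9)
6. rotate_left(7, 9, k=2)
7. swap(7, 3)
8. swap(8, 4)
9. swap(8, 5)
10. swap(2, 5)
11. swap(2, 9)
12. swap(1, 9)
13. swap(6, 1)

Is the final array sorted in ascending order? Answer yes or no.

Answer: yes

Derivation:
After 1 (swap(5, 7)): [6, 3, 4, 9, 8, 0, 2, 5, 1, 7]
After 2 (swap(3, 6)): [6, 3, 4, 2, 8, 0, 9, 5, 1, 7]
After 3 (rotate_left(0, 9, k=5)): [0, 9, 5, 1, 7, 6, 3, 4, 2, 8]
After 4 (rotate_left(3, 6, k=1)): [0, 9, 5, 7, 6, 3, 1, 4, 2, 8]
After 5 (swap(5, 9)): [0, 9, 5, 7, 6, 8, 1, 4, 2, 3]
After 6 (rotate_left(7, 9, k=2)): [0, 9, 5, 7, 6, 8, 1, 3, 4, 2]
After 7 (swap(7, 3)): [0, 9, 5, 3, 6, 8, 1, 7, 4, 2]
After 8 (swap(8, 4)): [0, 9, 5, 3, 4, 8, 1, 7, 6, 2]
After 9 (swap(8, 5)): [0, 9, 5, 3, 4, 6, 1, 7, 8, 2]
After 10 (swap(2, 5)): [0, 9, 6, 3, 4, 5, 1, 7, 8, 2]
After 11 (swap(2, 9)): [0, 9, 2, 3, 4, 5, 1, 7, 8, 6]
After 12 (swap(1, 9)): [0, 6, 2, 3, 4, 5, 1, 7, 8, 9]
After 13 (swap(6, 1)): [0, 1, 2, 3, 4, 5, 6, 7, 8, 9]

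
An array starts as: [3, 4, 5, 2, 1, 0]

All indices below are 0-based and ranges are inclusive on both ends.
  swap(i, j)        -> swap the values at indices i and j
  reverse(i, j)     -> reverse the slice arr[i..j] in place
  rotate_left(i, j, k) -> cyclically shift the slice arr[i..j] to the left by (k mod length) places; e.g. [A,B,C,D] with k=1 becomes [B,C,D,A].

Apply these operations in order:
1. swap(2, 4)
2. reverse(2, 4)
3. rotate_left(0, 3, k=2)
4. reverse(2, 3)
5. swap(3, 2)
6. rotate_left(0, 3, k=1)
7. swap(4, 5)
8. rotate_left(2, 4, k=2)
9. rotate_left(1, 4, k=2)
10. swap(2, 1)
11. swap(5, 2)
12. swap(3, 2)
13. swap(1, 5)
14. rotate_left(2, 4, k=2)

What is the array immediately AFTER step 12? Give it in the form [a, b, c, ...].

After 1 (swap(2, 4)): [3, 4, 1, 2, 5, 0]
After 2 (reverse(2, 4)): [3, 4, 5, 2, 1, 0]
After 3 (rotate_left(0, 3, k=2)): [5, 2, 3, 4, 1, 0]
After 4 (reverse(2, 3)): [5, 2, 4, 3, 1, 0]
After 5 (swap(3, 2)): [5, 2, 3, 4, 1, 0]
After 6 (rotate_left(0, 3, k=1)): [2, 3, 4, 5, 1, 0]
After 7 (swap(4, 5)): [2, 3, 4, 5, 0, 1]
After 8 (rotate_left(2, 4, k=2)): [2, 3, 0, 4, 5, 1]
After 9 (rotate_left(1, 4, k=2)): [2, 4, 5, 3, 0, 1]
After 10 (swap(2, 1)): [2, 5, 4, 3, 0, 1]
After 11 (swap(5, 2)): [2, 5, 1, 3, 0, 4]
After 12 (swap(3, 2)): [2, 5, 3, 1, 0, 4]

Answer: [2, 5, 3, 1, 0, 4]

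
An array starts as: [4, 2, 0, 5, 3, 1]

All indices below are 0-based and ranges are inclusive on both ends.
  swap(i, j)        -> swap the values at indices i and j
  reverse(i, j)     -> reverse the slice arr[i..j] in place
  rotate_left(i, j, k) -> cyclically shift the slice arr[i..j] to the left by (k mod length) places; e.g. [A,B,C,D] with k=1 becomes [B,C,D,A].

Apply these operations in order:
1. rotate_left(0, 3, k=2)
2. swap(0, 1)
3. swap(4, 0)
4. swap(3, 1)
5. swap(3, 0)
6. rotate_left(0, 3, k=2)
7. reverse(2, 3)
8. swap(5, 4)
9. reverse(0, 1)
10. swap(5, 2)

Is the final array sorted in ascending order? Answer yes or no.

After 1 (rotate_left(0, 3, k=2)): [0, 5, 4, 2, 3, 1]
After 2 (swap(0, 1)): [5, 0, 4, 2, 3, 1]
After 3 (swap(4, 0)): [3, 0, 4, 2, 5, 1]
After 4 (swap(3, 1)): [3, 2, 4, 0, 5, 1]
After 5 (swap(3, 0)): [0, 2, 4, 3, 5, 1]
After 6 (rotate_left(0, 3, k=2)): [4, 3, 0, 2, 5, 1]
After 7 (reverse(2, 3)): [4, 3, 2, 0, 5, 1]
After 8 (swap(5, 4)): [4, 3, 2, 0, 1, 5]
After 9 (reverse(0, 1)): [3, 4, 2, 0, 1, 5]
After 10 (swap(5, 2)): [3, 4, 5, 0, 1, 2]

Answer: no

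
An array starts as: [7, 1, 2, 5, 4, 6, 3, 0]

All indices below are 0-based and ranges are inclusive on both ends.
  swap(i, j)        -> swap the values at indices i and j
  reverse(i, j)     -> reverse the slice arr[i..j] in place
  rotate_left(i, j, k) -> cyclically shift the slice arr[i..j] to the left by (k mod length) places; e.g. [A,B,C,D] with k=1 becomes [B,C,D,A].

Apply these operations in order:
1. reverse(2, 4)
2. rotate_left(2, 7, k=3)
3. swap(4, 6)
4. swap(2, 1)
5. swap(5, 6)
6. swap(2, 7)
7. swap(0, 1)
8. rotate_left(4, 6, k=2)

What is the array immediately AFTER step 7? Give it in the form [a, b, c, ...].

Answer: [6, 7, 2, 3, 5, 0, 4, 1]

Derivation:
After 1 (reverse(2, 4)): [7, 1, 4, 5, 2, 6, 3, 0]
After 2 (rotate_left(2, 7, k=3)): [7, 1, 6, 3, 0, 4, 5, 2]
After 3 (swap(4, 6)): [7, 1, 6, 3, 5, 4, 0, 2]
After 4 (swap(2, 1)): [7, 6, 1, 3, 5, 4, 0, 2]
After 5 (swap(5, 6)): [7, 6, 1, 3, 5, 0, 4, 2]
After 6 (swap(2, 7)): [7, 6, 2, 3, 5, 0, 4, 1]
After 7 (swap(0, 1)): [6, 7, 2, 3, 5, 0, 4, 1]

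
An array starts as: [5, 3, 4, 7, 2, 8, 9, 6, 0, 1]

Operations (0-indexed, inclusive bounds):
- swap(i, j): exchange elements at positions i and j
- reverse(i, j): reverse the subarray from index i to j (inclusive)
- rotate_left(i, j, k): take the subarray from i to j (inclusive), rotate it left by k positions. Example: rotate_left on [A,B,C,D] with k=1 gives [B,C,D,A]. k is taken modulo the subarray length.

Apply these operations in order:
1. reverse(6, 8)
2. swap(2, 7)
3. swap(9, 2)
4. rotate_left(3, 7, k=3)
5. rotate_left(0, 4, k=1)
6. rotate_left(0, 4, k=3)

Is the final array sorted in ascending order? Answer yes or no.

Answer: no

Derivation:
After 1 (reverse(6, 8)): [5, 3, 4, 7, 2, 8, 0, 6, 9, 1]
After 2 (swap(2, 7)): [5, 3, 6, 7, 2, 8, 0, 4, 9, 1]
After 3 (swap(9, 2)): [5, 3, 1, 7, 2, 8, 0, 4, 9, 6]
After 4 (rotate_left(3, 7, k=3)): [5, 3, 1, 0, 4, 7, 2, 8, 9, 6]
After 5 (rotate_left(0, 4, k=1)): [3, 1, 0, 4, 5, 7, 2, 8, 9, 6]
After 6 (rotate_left(0, 4, k=3)): [4, 5, 3, 1, 0, 7, 2, 8, 9, 6]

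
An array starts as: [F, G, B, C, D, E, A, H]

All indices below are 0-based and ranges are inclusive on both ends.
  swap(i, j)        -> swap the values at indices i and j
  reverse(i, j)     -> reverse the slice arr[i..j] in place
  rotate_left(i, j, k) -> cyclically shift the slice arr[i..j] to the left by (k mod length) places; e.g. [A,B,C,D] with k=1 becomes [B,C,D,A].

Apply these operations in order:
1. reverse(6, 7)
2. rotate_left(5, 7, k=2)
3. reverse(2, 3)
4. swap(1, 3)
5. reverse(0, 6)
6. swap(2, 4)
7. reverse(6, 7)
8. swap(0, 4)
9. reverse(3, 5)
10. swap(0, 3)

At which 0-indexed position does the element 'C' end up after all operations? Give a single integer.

After 1 (reverse(6, 7)): [F, G, B, C, D, E, H, A]
After 2 (rotate_left(5, 7, k=2)): [F, G, B, C, D, A, E, H]
After 3 (reverse(2, 3)): [F, G, C, B, D, A, E, H]
After 4 (swap(1, 3)): [F, B, C, G, D, A, E, H]
After 5 (reverse(0, 6)): [E, A, D, G, C, B, F, H]
After 6 (swap(2, 4)): [E, A, C, G, D, B, F, H]
After 7 (reverse(6, 7)): [E, A, C, G, D, B, H, F]
After 8 (swap(0, 4)): [D, A, C, G, E, B, H, F]
After 9 (reverse(3, 5)): [D, A, C, B, E, G, H, F]
After 10 (swap(0, 3)): [B, A, C, D, E, G, H, F]

Answer: 2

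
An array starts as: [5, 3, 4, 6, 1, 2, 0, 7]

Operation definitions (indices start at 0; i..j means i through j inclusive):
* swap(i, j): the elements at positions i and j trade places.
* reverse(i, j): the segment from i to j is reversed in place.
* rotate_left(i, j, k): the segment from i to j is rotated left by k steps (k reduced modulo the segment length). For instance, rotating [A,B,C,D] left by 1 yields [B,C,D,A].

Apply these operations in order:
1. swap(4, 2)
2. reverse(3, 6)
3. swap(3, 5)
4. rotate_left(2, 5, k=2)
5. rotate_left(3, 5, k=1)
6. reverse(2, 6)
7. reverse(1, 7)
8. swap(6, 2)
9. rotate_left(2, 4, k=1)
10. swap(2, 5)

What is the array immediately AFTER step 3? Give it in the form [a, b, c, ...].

Answer: [5, 3, 1, 4, 2, 0, 6, 7]

Derivation:
After 1 (swap(4, 2)): [5, 3, 1, 6, 4, 2, 0, 7]
After 2 (reverse(3, 6)): [5, 3, 1, 0, 2, 4, 6, 7]
After 3 (swap(3, 5)): [5, 3, 1, 4, 2, 0, 6, 7]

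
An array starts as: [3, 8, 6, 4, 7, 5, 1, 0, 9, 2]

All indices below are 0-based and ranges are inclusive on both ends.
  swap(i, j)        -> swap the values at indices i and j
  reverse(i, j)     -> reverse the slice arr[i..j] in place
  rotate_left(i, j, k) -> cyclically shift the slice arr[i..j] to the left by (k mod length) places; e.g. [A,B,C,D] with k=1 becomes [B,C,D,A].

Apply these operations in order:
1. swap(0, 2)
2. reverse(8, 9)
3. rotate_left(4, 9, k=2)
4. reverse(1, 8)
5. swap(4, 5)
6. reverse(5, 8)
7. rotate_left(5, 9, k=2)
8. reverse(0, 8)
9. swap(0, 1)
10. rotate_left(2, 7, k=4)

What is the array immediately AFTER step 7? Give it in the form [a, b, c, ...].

After 1 (swap(0, 2)): [6, 8, 3, 4, 7, 5, 1, 0, 9, 2]
After 2 (reverse(8, 9)): [6, 8, 3, 4, 7, 5, 1, 0, 2, 9]
After 3 (rotate_left(4, 9, k=2)): [6, 8, 3, 4, 1, 0, 2, 9, 7, 5]
After 4 (reverse(1, 8)): [6, 7, 9, 2, 0, 1, 4, 3, 8, 5]
After 5 (swap(4, 5)): [6, 7, 9, 2, 1, 0, 4, 3, 8, 5]
After 6 (reverse(5, 8)): [6, 7, 9, 2, 1, 8, 3, 4, 0, 5]
After 7 (rotate_left(5, 9, k=2)): [6, 7, 9, 2, 1, 4, 0, 5, 8, 3]

Answer: [6, 7, 9, 2, 1, 4, 0, 5, 8, 3]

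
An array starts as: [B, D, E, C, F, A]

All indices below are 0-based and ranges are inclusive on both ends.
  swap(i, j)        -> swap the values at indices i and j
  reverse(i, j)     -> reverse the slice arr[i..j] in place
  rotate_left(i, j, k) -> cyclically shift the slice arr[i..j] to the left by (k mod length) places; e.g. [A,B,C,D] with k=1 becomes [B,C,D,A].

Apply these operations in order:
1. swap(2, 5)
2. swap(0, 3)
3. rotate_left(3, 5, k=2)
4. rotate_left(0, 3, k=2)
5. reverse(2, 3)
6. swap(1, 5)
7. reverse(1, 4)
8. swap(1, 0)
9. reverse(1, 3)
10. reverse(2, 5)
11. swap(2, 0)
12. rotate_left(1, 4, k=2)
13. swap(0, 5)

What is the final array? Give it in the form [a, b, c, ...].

Answer: [C, F, A, D, B, E]

Derivation:
After 1 (swap(2, 5)): [B, D, A, C, F, E]
After 2 (swap(0, 3)): [C, D, A, B, F, E]
After 3 (rotate_left(3, 5, k=2)): [C, D, A, E, B, F]
After 4 (rotate_left(0, 3, k=2)): [A, E, C, D, B, F]
After 5 (reverse(2, 3)): [A, E, D, C, B, F]
After 6 (swap(1, 5)): [A, F, D, C, B, E]
After 7 (reverse(1, 4)): [A, B, C, D, F, E]
After 8 (swap(1, 0)): [B, A, C, D, F, E]
After 9 (reverse(1, 3)): [B, D, C, A, F, E]
After 10 (reverse(2, 5)): [B, D, E, F, A, C]
After 11 (swap(2, 0)): [E, D, B, F, A, C]
After 12 (rotate_left(1, 4, k=2)): [E, F, A, D, B, C]
After 13 (swap(0, 5)): [C, F, A, D, B, E]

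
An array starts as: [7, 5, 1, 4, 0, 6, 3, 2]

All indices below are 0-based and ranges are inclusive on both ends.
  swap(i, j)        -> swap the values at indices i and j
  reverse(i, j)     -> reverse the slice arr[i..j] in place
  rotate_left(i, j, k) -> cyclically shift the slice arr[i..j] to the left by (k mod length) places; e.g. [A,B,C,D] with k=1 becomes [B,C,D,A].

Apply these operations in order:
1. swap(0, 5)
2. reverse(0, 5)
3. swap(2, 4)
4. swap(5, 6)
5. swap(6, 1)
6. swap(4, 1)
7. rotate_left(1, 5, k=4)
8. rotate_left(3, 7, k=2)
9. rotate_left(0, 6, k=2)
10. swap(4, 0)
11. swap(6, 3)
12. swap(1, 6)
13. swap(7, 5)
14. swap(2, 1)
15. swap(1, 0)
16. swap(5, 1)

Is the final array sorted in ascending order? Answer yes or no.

After 1 (swap(0, 5)): [6, 5, 1, 4, 0, 7, 3, 2]
After 2 (reverse(0, 5)): [7, 0, 4, 1, 5, 6, 3, 2]
After 3 (swap(2, 4)): [7, 0, 5, 1, 4, 6, 3, 2]
After 4 (swap(5, 6)): [7, 0, 5, 1, 4, 3, 6, 2]
After 5 (swap(6, 1)): [7, 6, 5, 1, 4, 3, 0, 2]
After 6 (swap(4, 1)): [7, 4, 5, 1, 6, 3, 0, 2]
After 7 (rotate_left(1, 5, k=4)): [7, 3, 4, 5, 1, 6, 0, 2]
After 8 (rotate_left(3, 7, k=2)): [7, 3, 4, 6, 0, 2, 5, 1]
After 9 (rotate_left(0, 6, k=2)): [4, 6, 0, 2, 5, 7, 3, 1]
After 10 (swap(4, 0)): [5, 6, 0, 2, 4, 7, 3, 1]
After 11 (swap(6, 3)): [5, 6, 0, 3, 4, 7, 2, 1]
After 12 (swap(1, 6)): [5, 2, 0, 3, 4, 7, 6, 1]
After 13 (swap(7, 5)): [5, 2, 0, 3, 4, 1, 6, 7]
After 14 (swap(2, 1)): [5, 0, 2, 3, 4, 1, 6, 7]
After 15 (swap(1, 0)): [0, 5, 2, 3, 4, 1, 6, 7]
After 16 (swap(5, 1)): [0, 1, 2, 3, 4, 5, 6, 7]

Answer: yes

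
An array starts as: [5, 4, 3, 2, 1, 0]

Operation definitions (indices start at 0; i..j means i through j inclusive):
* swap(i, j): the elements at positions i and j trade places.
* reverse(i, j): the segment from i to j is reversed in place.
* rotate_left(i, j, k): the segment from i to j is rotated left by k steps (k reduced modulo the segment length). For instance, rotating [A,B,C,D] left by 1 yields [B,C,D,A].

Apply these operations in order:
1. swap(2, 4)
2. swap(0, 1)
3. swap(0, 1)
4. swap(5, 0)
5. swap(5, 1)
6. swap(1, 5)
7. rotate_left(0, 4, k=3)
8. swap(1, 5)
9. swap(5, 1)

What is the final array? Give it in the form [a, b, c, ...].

After 1 (swap(2, 4)): [5, 4, 1, 2, 3, 0]
After 2 (swap(0, 1)): [4, 5, 1, 2, 3, 0]
After 3 (swap(0, 1)): [5, 4, 1, 2, 3, 0]
After 4 (swap(5, 0)): [0, 4, 1, 2, 3, 5]
After 5 (swap(5, 1)): [0, 5, 1, 2, 3, 4]
After 6 (swap(1, 5)): [0, 4, 1, 2, 3, 5]
After 7 (rotate_left(0, 4, k=3)): [2, 3, 0, 4, 1, 5]
After 8 (swap(1, 5)): [2, 5, 0, 4, 1, 3]
After 9 (swap(5, 1)): [2, 3, 0, 4, 1, 5]

Answer: [2, 3, 0, 4, 1, 5]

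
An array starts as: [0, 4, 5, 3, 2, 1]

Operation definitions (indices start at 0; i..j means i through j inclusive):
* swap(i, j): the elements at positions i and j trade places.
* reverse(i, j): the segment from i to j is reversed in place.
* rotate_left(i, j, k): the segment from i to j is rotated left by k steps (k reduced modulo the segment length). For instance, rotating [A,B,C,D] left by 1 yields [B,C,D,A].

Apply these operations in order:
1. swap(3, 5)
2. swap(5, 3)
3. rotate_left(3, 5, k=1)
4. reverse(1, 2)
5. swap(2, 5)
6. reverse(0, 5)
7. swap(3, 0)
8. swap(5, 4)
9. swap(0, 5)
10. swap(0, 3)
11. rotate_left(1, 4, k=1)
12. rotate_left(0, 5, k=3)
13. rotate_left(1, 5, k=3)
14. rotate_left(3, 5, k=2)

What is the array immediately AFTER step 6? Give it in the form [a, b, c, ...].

After 1 (swap(3, 5)): [0, 4, 5, 1, 2, 3]
After 2 (swap(5, 3)): [0, 4, 5, 3, 2, 1]
After 3 (rotate_left(3, 5, k=1)): [0, 4, 5, 2, 1, 3]
After 4 (reverse(1, 2)): [0, 5, 4, 2, 1, 3]
After 5 (swap(2, 5)): [0, 5, 3, 2, 1, 4]
After 6 (reverse(0, 5)): [4, 1, 2, 3, 5, 0]

Answer: [4, 1, 2, 3, 5, 0]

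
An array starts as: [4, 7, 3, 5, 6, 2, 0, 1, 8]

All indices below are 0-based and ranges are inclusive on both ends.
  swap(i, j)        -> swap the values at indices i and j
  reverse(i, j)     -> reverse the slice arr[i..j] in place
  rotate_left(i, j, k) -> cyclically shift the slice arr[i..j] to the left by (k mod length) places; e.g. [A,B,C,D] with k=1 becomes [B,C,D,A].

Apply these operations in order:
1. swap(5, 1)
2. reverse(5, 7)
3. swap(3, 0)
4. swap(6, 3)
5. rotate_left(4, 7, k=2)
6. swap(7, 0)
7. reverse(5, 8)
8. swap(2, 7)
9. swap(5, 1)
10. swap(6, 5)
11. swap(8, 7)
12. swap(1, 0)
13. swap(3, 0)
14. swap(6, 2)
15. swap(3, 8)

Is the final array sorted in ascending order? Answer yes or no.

Answer: yes

Derivation:
After 1 (swap(5, 1)): [4, 2, 3, 5, 6, 7, 0, 1, 8]
After 2 (reverse(5, 7)): [4, 2, 3, 5, 6, 1, 0, 7, 8]
After 3 (swap(3, 0)): [5, 2, 3, 4, 6, 1, 0, 7, 8]
After 4 (swap(6, 3)): [5, 2, 3, 0, 6, 1, 4, 7, 8]
After 5 (rotate_left(4, 7, k=2)): [5, 2, 3, 0, 4, 7, 6, 1, 8]
After 6 (swap(7, 0)): [1, 2, 3, 0, 4, 7, 6, 5, 8]
After 7 (reverse(5, 8)): [1, 2, 3, 0, 4, 8, 5, 6, 7]
After 8 (swap(2, 7)): [1, 2, 6, 0, 4, 8, 5, 3, 7]
After 9 (swap(5, 1)): [1, 8, 6, 0, 4, 2, 5, 3, 7]
After 10 (swap(6, 5)): [1, 8, 6, 0, 4, 5, 2, 3, 7]
After 11 (swap(8, 7)): [1, 8, 6, 0, 4, 5, 2, 7, 3]
After 12 (swap(1, 0)): [8, 1, 6, 0, 4, 5, 2, 7, 3]
After 13 (swap(3, 0)): [0, 1, 6, 8, 4, 5, 2, 7, 3]
After 14 (swap(6, 2)): [0, 1, 2, 8, 4, 5, 6, 7, 3]
After 15 (swap(3, 8)): [0, 1, 2, 3, 4, 5, 6, 7, 8]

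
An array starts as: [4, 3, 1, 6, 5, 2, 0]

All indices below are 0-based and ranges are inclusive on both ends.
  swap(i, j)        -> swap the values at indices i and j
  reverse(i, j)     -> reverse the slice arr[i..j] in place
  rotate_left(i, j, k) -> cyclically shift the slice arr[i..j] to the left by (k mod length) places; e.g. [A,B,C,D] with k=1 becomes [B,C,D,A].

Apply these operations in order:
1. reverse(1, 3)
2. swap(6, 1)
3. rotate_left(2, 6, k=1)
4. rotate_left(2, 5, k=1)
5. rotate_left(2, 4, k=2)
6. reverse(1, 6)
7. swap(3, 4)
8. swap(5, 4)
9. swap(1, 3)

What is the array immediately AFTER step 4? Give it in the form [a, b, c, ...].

Answer: [4, 0, 5, 2, 6, 3, 1]

Derivation:
After 1 (reverse(1, 3)): [4, 6, 1, 3, 5, 2, 0]
After 2 (swap(6, 1)): [4, 0, 1, 3, 5, 2, 6]
After 3 (rotate_left(2, 6, k=1)): [4, 0, 3, 5, 2, 6, 1]
After 4 (rotate_left(2, 5, k=1)): [4, 0, 5, 2, 6, 3, 1]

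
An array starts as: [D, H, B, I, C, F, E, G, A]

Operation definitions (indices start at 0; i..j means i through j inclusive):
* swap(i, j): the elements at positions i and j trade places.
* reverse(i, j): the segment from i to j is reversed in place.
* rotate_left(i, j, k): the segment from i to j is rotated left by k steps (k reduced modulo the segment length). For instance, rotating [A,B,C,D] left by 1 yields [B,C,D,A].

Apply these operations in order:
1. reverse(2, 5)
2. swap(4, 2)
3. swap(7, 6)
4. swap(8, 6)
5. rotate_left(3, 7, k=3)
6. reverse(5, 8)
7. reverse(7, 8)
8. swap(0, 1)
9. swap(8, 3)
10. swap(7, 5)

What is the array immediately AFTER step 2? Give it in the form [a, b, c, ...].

After 1 (reverse(2, 5)): [D, H, F, C, I, B, E, G, A]
After 2 (swap(4, 2)): [D, H, I, C, F, B, E, G, A]

Answer: [D, H, I, C, F, B, E, G, A]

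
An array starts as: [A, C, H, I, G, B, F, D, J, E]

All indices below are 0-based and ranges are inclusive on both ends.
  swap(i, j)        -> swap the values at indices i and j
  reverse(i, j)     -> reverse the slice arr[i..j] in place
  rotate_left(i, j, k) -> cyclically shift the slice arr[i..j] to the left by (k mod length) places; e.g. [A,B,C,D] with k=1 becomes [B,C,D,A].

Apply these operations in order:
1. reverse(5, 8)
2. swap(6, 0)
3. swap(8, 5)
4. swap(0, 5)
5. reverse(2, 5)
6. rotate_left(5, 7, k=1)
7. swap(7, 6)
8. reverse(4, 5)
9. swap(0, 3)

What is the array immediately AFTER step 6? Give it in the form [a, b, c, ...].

After 1 (reverse(5, 8)): [A, C, H, I, G, J, D, F, B, E]
After 2 (swap(6, 0)): [D, C, H, I, G, J, A, F, B, E]
After 3 (swap(8, 5)): [D, C, H, I, G, B, A, F, J, E]
After 4 (swap(0, 5)): [B, C, H, I, G, D, A, F, J, E]
After 5 (reverse(2, 5)): [B, C, D, G, I, H, A, F, J, E]
After 6 (rotate_left(5, 7, k=1)): [B, C, D, G, I, A, F, H, J, E]

Answer: [B, C, D, G, I, A, F, H, J, E]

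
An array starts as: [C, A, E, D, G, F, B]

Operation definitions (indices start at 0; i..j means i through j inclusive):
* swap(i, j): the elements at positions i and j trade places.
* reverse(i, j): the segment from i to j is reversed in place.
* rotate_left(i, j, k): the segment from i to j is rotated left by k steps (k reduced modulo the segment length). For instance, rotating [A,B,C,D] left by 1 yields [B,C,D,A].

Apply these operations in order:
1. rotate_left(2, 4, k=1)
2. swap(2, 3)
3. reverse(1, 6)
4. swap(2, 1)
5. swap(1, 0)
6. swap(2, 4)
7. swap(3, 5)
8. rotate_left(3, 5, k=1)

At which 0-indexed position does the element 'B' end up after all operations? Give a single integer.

After 1 (rotate_left(2, 4, k=1)): [C, A, D, G, E, F, B]
After 2 (swap(2, 3)): [C, A, G, D, E, F, B]
After 3 (reverse(1, 6)): [C, B, F, E, D, G, A]
After 4 (swap(2, 1)): [C, F, B, E, D, G, A]
After 5 (swap(1, 0)): [F, C, B, E, D, G, A]
After 6 (swap(2, 4)): [F, C, D, E, B, G, A]
After 7 (swap(3, 5)): [F, C, D, G, B, E, A]
After 8 (rotate_left(3, 5, k=1)): [F, C, D, B, E, G, A]

Answer: 3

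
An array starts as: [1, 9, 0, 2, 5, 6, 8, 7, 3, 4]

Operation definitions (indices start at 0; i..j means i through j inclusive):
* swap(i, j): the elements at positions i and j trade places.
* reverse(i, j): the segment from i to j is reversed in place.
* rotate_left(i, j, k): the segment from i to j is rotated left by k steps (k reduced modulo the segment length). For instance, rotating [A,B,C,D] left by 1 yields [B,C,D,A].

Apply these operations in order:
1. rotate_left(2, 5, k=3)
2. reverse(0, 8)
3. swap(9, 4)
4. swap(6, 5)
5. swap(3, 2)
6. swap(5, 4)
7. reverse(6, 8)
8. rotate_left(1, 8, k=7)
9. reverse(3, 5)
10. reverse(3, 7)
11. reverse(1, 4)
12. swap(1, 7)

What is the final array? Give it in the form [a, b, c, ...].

After 1 (rotate_left(2, 5, k=3)): [1, 9, 6, 0, 2, 5, 8, 7, 3, 4]
After 2 (reverse(0, 8)): [3, 7, 8, 5, 2, 0, 6, 9, 1, 4]
After 3 (swap(9, 4)): [3, 7, 8, 5, 4, 0, 6, 9, 1, 2]
After 4 (swap(6, 5)): [3, 7, 8, 5, 4, 6, 0, 9, 1, 2]
After 5 (swap(3, 2)): [3, 7, 5, 8, 4, 6, 0, 9, 1, 2]
After 6 (swap(5, 4)): [3, 7, 5, 8, 6, 4, 0, 9, 1, 2]
After 7 (reverse(6, 8)): [3, 7, 5, 8, 6, 4, 1, 9, 0, 2]
After 8 (rotate_left(1, 8, k=7)): [3, 0, 7, 5, 8, 6, 4, 1, 9, 2]
After 9 (reverse(3, 5)): [3, 0, 7, 6, 8, 5, 4, 1, 9, 2]
After 10 (reverse(3, 7)): [3, 0, 7, 1, 4, 5, 8, 6, 9, 2]
After 11 (reverse(1, 4)): [3, 4, 1, 7, 0, 5, 8, 6, 9, 2]
After 12 (swap(1, 7)): [3, 6, 1, 7, 0, 5, 8, 4, 9, 2]

Answer: [3, 6, 1, 7, 0, 5, 8, 4, 9, 2]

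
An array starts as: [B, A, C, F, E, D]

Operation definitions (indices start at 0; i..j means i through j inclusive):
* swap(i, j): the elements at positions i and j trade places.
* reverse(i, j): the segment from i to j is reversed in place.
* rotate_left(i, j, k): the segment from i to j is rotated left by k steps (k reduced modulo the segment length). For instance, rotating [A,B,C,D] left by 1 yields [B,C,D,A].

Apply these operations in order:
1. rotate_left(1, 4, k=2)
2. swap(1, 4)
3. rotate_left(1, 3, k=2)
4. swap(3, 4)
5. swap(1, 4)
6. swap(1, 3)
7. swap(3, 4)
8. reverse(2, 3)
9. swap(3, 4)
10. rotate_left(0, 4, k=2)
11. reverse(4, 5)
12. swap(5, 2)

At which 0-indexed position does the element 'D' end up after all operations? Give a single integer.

After 1 (rotate_left(1, 4, k=2)): [B, F, E, A, C, D]
After 2 (swap(1, 4)): [B, C, E, A, F, D]
After 3 (rotate_left(1, 3, k=2)): [B, A, C, E, F, D]
After 4 (swap(3, 4)): [B, A, C, F, E, D]
After 5 (swap(1, 4)): [B, E, C, F, A, D]
After 6 (swap(1, 3)): [B, F, C, E, A, D]
After 7 (swap(3, 4)): [B, F, C, A, E, D]
After 8 (reverse(2, 3)): [B, F, A, C, E, D]
After 9 (swap(3, 4)): [B, F, A, E, C, D]
After 10 (rotate_left(0, 4, k=2)): [A, E, C, B, F, D]
After 11 (reverse(4, 5)): [A, E, C, B, D, F]
After 12 (swap(5, 2)): [A, E, F, B, D, C]

Answer: 4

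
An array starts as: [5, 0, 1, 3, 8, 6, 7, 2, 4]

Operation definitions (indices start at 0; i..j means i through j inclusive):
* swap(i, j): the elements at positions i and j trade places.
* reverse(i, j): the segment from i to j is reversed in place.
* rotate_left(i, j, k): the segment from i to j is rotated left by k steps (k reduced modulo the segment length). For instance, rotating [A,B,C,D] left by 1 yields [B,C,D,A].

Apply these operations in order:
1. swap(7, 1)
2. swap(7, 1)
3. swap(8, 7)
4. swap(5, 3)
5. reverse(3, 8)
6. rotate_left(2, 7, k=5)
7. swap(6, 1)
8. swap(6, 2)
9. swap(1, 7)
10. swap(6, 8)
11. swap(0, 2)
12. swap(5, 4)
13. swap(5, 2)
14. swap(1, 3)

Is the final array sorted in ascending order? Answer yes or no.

Answer: yes

Derivation:
After 1 (swap(7, 1)): [5, 2, 1, 3, 8, 6, 7, 0, 4]
After 2 (swap(7, 1)): [5, 0, 1, 3, 8, 6, 7, 2, 4]
After 3 (swap(8, 7)): [5, 0, 1, 3, 8, 6, 7, 4, 2]
After 4 (swap(5, 3)): [5, 0, 1, 6, 8, 3, 7, 4, 2]
After 5 (reverse(3, 8)): [5, 0, 1, 2, 4, 7, 3, 8, 6]
After 6 (rotate_left(2, 7, k=5)): [5, 0, 8, 1, 2, 4, 7, 3, 6]
After 7 (swap(6, 1)): [5, 7, 8, 1, 2, 4, 0, 3, 6]
After 8 (swap(6, 2)): [5, 7, 0, 1, 2, 4, 8, 3, 6]
After 9 (swap(1, 7)): [5, 3, 0, 1, 2, 4, 8, 7, 6]
After 10 (swap(6, 8)): [5, 3, 0, 1, 2, 4, 6, 7, 8]
After 11 (swap(0, 2)): [0, 3, 5, 1, 2, 4, 6, 7, 8]
After 12 (swap(5, 4)): [0, 3, 5, 1, 4, 2, 6, 7, 8]
After 13 (swap(5, 2)): [0, 3, 2, 1, 4, 5, 6, 7, 8]
After 14 (swap(1, 3)): [0, 1, 2, 3, 4, 5, 6, 7, 8]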